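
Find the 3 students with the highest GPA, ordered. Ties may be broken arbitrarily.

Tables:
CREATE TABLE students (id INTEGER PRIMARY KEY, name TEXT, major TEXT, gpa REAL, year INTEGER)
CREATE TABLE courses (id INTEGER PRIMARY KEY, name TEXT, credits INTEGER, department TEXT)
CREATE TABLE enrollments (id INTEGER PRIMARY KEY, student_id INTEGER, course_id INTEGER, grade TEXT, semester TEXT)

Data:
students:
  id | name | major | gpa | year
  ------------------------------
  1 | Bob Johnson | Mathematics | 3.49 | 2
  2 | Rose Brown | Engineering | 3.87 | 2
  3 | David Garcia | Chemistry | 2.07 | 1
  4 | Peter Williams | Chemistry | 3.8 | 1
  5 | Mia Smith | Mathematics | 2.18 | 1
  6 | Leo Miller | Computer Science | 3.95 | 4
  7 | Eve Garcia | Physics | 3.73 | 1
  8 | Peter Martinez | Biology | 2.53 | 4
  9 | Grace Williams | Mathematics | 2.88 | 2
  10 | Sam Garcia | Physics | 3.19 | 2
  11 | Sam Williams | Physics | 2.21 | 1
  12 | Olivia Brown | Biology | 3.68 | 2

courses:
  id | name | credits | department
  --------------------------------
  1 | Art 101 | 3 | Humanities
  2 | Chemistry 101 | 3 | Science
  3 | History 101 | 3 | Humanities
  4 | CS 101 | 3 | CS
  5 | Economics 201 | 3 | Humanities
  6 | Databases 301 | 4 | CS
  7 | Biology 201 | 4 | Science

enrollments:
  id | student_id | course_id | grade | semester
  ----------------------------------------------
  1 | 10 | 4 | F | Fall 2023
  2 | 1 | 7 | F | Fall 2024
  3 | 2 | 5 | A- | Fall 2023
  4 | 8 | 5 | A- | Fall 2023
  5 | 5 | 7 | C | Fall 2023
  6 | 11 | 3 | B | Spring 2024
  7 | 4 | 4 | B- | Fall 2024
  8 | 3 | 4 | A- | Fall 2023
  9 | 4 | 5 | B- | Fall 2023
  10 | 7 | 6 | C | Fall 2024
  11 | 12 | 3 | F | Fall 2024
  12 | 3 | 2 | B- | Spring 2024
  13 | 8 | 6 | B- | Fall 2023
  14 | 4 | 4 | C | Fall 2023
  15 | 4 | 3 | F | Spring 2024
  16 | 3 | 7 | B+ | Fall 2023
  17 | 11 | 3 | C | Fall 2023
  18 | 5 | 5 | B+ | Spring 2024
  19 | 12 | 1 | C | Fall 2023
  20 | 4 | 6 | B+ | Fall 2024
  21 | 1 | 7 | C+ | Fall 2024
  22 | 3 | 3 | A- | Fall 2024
SELECT name, gpa FROM students ORDER BY gpa DESC LIMIT 3

Execution result:
name | gpa
Leo Miller | 3.95
Rose Brown | 3.87
Peter Williams | 3.80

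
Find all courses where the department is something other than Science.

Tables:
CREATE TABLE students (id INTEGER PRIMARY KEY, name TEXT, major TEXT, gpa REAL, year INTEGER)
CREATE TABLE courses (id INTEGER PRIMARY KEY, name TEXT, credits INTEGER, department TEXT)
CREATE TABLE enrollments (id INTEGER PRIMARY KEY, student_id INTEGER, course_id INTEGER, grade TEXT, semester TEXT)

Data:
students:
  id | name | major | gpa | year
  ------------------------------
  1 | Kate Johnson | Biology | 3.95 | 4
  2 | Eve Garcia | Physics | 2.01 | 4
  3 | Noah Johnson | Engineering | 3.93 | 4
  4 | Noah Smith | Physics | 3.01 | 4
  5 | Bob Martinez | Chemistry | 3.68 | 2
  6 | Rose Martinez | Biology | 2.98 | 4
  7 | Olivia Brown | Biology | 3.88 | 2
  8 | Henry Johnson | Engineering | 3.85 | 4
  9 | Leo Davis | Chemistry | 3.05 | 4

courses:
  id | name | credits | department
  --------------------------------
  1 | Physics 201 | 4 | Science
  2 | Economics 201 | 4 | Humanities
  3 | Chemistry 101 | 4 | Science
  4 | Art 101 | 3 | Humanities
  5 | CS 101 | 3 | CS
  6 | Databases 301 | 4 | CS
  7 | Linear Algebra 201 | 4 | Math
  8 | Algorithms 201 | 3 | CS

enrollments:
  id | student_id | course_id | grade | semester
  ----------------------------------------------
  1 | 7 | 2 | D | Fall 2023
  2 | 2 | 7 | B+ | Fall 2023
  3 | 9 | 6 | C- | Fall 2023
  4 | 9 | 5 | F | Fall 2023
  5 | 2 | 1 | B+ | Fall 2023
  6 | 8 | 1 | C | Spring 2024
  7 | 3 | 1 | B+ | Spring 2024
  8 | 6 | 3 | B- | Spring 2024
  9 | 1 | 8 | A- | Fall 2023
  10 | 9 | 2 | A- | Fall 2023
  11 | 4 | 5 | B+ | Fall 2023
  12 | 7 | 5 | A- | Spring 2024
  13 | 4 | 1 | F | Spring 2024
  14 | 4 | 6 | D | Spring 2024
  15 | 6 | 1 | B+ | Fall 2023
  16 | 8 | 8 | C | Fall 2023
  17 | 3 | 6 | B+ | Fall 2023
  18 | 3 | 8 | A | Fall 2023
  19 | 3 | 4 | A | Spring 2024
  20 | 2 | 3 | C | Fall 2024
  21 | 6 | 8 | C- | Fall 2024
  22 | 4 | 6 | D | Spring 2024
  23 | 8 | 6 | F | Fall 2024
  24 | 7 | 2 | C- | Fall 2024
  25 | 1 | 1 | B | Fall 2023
SELECT name, department FROM courses WHERE department <> 'Science'

Execution result:
name | department
Economics 201 | Humanities
Art 101 | Humanities
CS 101 | CS
Databases 301 | CS
Linear Algebra 201 | Math
Algorithms 201 | CS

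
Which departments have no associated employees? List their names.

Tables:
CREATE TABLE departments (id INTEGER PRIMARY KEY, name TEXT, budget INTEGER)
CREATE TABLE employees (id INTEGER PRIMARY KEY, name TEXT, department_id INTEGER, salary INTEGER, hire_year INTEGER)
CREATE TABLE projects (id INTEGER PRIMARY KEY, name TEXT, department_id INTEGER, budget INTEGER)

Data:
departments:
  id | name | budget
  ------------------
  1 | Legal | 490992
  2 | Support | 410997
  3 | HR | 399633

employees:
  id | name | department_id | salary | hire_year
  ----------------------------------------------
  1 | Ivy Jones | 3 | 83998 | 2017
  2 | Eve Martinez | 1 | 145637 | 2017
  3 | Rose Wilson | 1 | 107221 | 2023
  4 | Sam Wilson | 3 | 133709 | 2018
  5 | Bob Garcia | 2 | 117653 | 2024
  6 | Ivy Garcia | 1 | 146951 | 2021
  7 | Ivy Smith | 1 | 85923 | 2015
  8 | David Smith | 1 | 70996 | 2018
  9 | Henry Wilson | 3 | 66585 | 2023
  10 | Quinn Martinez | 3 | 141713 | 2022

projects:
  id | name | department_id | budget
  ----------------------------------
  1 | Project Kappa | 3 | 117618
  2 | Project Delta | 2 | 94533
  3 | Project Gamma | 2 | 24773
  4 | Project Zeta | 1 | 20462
SELECT p.name FROM departments p LEFT JOIN employees c ON c.department_id = p.id WHERE c.id IS NULL

Execution result:
(no rows)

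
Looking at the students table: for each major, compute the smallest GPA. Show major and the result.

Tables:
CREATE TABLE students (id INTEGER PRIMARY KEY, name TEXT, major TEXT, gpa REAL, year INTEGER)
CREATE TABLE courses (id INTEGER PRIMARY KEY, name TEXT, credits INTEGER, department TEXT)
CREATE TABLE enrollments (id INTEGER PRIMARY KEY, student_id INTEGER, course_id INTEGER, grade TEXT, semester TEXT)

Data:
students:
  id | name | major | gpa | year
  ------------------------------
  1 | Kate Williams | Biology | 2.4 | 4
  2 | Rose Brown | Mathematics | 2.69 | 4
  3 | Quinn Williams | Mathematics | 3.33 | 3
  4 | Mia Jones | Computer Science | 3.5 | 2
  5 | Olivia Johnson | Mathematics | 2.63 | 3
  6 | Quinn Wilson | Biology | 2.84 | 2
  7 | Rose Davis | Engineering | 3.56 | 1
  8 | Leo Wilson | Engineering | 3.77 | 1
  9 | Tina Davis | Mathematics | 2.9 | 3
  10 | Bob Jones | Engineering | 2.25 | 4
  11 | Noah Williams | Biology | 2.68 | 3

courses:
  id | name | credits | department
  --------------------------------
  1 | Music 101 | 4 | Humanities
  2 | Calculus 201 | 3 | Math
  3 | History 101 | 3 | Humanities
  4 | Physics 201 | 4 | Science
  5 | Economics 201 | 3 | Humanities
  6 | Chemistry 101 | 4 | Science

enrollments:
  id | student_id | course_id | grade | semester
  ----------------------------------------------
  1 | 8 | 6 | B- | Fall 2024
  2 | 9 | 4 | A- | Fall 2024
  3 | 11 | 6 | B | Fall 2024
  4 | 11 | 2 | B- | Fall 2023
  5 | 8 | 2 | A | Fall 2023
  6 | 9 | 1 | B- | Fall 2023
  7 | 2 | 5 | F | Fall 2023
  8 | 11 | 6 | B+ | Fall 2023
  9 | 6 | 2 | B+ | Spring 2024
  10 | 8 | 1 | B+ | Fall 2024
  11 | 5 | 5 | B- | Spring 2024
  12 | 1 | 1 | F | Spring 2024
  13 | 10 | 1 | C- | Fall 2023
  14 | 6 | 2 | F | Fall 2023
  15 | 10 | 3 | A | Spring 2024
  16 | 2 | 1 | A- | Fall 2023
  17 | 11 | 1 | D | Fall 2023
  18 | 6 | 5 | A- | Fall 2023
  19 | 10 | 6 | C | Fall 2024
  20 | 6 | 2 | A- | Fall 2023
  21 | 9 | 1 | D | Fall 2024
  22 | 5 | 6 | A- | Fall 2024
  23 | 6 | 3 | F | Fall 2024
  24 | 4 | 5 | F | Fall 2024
SELECT major, MIN(gpa) AS min_gpa FROM students GROUP BY major

Execution result:
major | min_gpa
Biology | 2.40
Computer Science | 3.50
Engineering | 2.25
Mathematics | 2.63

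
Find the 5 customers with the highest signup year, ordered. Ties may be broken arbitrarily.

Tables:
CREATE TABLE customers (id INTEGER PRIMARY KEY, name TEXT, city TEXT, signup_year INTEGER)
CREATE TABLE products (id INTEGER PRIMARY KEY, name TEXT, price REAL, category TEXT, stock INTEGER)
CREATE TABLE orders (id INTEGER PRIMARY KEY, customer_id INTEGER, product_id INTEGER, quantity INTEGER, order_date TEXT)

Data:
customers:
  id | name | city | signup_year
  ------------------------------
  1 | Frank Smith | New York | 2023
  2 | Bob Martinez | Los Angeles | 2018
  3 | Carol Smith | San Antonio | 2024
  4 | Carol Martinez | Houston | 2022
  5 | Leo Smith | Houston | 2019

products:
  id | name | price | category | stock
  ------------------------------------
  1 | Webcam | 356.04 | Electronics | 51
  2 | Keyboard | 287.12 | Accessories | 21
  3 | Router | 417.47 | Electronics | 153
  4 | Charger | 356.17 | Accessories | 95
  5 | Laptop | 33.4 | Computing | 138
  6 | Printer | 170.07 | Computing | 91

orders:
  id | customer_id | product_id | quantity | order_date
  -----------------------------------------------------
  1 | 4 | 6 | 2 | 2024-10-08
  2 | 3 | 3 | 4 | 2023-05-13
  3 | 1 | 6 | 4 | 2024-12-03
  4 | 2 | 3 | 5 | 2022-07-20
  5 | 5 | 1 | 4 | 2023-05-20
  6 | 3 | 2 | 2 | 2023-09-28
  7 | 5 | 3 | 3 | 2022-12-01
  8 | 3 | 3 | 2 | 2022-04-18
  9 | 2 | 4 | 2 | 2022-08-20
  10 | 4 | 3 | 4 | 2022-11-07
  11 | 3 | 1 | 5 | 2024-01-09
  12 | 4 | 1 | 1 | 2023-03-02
SELECT name, signup_year FROM customers ORDER BY signup_year DESC LIMIT 5

Execution result:
name | signup_year
Carol Smith | 2024
Frank Smith | 2023
Carol Martinez | 2022
Leo Smith | 2019
Bob Martinez | 2018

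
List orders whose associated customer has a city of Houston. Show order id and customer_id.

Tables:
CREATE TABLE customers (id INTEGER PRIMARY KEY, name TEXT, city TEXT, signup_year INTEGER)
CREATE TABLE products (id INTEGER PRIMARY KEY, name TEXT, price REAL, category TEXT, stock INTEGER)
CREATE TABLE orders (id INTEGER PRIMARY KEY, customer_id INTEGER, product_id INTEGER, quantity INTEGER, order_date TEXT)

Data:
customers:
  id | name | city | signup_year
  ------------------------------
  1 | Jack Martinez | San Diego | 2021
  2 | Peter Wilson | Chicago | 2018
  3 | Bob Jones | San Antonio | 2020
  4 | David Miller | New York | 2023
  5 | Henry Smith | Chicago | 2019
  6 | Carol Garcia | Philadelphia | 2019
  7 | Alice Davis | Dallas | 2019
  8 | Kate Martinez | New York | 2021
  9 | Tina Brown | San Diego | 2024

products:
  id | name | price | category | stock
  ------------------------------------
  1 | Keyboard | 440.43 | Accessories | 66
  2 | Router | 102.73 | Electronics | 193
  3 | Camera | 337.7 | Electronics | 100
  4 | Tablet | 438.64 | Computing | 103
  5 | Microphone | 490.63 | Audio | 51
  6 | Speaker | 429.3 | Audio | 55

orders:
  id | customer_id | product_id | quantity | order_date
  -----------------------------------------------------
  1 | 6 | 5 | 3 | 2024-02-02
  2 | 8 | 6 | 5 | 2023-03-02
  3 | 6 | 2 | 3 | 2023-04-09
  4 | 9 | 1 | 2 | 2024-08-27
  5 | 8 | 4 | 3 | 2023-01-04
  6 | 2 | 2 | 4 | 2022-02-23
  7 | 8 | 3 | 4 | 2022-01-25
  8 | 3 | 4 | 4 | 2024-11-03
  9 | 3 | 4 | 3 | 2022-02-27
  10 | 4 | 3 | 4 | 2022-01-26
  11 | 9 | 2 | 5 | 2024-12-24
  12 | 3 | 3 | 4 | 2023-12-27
SELECT id, customer_id FROM orders WHERE customer_id IN (SELECT id FROM customers WHERE city = 'Houston')

Execution result:
(no rows)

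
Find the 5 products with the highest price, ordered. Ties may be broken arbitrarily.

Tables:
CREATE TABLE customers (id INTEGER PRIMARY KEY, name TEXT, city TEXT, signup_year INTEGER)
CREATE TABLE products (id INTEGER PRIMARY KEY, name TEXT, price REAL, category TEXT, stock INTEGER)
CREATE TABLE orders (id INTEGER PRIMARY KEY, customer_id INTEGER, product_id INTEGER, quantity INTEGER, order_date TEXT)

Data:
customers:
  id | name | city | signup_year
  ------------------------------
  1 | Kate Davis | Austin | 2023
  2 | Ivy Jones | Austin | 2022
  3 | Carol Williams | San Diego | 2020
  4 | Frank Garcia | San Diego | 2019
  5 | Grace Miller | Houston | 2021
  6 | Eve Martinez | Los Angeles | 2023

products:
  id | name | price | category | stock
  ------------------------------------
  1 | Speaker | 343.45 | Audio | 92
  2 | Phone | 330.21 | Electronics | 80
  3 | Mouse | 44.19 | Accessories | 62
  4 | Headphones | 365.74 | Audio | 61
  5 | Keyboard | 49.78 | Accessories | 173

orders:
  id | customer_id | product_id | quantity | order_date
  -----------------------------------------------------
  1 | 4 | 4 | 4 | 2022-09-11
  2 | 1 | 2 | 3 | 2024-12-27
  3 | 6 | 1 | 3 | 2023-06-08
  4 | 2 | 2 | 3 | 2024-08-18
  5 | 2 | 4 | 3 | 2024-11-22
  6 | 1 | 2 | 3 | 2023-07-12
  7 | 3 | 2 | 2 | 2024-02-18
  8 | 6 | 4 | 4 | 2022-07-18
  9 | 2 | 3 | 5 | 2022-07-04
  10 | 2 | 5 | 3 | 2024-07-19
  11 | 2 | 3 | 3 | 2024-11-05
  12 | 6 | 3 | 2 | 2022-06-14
SELECT name, price FROM products ORDER BY price DESC LIMIT 5

Execution result:
name | price
Headphones | 365.74
Speaker | 343.45
Phone | 330.21
Keyboard | 49.78
Mouse | 44.19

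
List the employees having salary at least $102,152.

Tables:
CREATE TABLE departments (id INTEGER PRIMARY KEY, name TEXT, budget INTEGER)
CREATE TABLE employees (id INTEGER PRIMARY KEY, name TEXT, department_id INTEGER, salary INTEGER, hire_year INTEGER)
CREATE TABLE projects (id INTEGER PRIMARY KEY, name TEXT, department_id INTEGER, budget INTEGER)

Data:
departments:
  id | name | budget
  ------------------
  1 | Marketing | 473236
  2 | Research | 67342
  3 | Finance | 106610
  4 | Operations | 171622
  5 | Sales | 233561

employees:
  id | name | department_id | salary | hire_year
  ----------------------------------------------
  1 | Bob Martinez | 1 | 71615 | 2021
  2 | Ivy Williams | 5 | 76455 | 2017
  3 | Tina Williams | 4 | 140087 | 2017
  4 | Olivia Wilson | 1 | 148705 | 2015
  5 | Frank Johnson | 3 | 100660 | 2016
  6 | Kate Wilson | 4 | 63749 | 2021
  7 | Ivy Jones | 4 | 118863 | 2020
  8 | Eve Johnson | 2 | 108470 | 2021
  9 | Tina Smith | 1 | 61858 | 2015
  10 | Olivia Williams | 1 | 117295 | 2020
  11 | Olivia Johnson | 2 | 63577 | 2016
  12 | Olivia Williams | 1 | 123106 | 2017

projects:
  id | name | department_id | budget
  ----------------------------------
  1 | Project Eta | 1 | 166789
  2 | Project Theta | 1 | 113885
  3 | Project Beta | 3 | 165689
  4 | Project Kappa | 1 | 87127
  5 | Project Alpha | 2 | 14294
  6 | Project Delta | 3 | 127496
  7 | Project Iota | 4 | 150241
SELECT name, salary FROM employees WHERE salary >= 102152

Execution result:
name | salary
Tina Williams | 140087
Olivia Wilson | 148705
Ivy Jones | 118863
Eve Johnson | 108470
Olivia Williams | 117295
Olivia Williams | 123106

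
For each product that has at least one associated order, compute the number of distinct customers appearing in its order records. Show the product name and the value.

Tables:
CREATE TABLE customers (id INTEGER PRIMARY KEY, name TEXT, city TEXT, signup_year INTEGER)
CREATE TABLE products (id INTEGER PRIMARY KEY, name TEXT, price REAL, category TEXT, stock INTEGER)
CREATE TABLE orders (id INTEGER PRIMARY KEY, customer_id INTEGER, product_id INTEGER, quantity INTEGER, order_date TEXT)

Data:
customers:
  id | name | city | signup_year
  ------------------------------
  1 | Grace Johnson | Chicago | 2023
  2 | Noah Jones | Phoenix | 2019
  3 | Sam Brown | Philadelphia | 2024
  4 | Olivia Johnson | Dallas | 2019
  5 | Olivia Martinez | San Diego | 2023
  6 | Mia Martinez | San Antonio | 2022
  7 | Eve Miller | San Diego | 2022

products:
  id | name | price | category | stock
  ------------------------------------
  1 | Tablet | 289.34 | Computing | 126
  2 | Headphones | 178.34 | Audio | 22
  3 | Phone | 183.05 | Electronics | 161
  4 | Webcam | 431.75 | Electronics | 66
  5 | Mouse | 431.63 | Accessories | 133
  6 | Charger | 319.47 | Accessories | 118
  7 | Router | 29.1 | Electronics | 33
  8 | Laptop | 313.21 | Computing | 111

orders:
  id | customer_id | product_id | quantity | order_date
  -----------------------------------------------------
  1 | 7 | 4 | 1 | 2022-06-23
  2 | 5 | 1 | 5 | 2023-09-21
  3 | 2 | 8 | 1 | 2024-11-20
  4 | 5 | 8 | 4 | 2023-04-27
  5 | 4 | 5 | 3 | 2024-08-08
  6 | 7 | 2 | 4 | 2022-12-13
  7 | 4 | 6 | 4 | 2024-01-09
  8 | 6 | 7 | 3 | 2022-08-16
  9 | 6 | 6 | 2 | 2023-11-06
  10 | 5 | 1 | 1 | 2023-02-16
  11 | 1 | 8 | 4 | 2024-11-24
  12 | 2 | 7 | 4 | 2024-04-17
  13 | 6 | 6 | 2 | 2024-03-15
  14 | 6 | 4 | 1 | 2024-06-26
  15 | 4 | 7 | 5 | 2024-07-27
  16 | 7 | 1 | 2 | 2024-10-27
SELECT p.name, COUNT(DISTINCT c.customer_id) AS distinct_customer_count FROM orders c JOIN products p ON c.product_id = p.id GROUP BY p.id, p.name

Execution result:
name | distinct_customer_count
Tablet | 2
Headphones | 1
Webcam | 2
Mouse | 1
Charger | 2
Router | 3
Laptop | 3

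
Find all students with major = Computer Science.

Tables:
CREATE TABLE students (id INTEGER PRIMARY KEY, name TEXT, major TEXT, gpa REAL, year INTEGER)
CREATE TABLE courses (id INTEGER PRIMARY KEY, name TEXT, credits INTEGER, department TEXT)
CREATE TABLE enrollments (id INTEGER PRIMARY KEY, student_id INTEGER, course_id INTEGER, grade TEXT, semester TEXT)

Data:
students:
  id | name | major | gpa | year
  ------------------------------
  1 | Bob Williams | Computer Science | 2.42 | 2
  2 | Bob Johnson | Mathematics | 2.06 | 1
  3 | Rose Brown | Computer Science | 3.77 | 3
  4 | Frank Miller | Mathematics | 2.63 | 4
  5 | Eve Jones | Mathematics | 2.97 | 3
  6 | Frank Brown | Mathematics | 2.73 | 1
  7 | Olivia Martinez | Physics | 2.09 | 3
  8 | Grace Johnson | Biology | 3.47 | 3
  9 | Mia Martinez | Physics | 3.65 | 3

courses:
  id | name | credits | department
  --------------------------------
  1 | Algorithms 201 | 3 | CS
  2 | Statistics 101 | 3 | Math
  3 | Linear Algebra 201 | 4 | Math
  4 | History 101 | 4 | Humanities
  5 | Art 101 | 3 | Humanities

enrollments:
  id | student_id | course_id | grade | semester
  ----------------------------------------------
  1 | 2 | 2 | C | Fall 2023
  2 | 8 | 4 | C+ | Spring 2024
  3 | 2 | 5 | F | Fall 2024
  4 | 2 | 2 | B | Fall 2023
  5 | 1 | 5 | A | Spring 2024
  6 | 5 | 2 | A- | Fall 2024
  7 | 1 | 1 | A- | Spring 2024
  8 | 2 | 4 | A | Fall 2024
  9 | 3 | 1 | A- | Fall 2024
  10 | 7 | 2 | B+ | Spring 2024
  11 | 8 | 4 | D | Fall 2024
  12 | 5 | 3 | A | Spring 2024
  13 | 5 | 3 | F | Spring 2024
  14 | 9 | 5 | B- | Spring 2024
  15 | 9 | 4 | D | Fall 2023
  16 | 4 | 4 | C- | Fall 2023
SELECT name, major FROM students WHERE major = 'Computer Science'

Execution result:
name | major
Bob Williams | Computer Science
Rose Brown | Computer Science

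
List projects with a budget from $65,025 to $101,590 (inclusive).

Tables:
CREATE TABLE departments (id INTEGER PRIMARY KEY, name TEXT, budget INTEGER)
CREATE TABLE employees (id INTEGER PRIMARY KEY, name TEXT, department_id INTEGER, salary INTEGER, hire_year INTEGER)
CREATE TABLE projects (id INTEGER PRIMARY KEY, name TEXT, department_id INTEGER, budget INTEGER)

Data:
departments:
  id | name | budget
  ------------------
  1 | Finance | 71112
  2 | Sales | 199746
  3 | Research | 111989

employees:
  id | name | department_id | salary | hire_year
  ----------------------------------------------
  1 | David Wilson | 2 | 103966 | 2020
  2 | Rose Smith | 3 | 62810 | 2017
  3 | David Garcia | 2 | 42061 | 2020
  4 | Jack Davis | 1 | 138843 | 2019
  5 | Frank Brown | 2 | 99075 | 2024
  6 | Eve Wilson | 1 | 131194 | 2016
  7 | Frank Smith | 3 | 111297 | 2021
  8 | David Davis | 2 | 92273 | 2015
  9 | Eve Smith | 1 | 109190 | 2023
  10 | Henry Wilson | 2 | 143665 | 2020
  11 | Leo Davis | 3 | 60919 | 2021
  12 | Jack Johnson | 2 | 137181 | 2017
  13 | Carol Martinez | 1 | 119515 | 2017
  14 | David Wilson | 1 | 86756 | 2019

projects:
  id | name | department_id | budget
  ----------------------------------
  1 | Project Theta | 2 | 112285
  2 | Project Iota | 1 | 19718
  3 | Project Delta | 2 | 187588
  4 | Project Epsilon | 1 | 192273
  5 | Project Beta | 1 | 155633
SELECT name, budget FROM projects WHERE budget BETWEEN 65025 AND 101590

Execution result:
(no rows)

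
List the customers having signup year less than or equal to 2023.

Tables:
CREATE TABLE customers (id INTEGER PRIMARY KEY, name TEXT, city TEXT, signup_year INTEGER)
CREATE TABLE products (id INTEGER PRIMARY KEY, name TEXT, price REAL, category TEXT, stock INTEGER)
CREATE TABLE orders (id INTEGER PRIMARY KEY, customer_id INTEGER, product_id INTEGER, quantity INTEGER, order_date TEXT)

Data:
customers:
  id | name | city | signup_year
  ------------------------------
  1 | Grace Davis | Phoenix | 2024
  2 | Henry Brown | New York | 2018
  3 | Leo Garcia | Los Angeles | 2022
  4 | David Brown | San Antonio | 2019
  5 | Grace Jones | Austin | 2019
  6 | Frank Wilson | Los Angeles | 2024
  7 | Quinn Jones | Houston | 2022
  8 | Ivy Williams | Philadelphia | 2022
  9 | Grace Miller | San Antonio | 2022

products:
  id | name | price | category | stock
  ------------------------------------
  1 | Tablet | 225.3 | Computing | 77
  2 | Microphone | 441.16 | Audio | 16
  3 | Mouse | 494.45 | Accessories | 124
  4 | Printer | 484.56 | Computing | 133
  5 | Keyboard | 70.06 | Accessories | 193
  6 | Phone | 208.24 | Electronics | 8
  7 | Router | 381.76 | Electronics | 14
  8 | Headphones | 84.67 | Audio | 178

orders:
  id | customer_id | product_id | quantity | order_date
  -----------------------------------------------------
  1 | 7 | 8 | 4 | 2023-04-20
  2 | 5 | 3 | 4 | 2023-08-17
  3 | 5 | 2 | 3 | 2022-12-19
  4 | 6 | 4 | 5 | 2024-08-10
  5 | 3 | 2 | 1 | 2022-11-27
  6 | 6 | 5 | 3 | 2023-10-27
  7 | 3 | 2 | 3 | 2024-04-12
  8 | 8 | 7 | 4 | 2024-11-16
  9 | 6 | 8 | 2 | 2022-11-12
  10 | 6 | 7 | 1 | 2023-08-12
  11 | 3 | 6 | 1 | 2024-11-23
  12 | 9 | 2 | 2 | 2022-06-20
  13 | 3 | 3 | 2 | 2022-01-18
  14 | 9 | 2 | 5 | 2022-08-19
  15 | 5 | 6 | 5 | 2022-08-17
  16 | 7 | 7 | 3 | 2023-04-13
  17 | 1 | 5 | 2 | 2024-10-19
SELECT name, signup_year FROM customers WHERE signup_year <= 2023

Execution result:
name | signup_year
Henry Brown | 2018
Leo Garcia | 2022
David Brown | 2019
Grace Jones | 2019
Quinn Jones | 2022
Ivy Williams | 2022
Grace Miller | 2022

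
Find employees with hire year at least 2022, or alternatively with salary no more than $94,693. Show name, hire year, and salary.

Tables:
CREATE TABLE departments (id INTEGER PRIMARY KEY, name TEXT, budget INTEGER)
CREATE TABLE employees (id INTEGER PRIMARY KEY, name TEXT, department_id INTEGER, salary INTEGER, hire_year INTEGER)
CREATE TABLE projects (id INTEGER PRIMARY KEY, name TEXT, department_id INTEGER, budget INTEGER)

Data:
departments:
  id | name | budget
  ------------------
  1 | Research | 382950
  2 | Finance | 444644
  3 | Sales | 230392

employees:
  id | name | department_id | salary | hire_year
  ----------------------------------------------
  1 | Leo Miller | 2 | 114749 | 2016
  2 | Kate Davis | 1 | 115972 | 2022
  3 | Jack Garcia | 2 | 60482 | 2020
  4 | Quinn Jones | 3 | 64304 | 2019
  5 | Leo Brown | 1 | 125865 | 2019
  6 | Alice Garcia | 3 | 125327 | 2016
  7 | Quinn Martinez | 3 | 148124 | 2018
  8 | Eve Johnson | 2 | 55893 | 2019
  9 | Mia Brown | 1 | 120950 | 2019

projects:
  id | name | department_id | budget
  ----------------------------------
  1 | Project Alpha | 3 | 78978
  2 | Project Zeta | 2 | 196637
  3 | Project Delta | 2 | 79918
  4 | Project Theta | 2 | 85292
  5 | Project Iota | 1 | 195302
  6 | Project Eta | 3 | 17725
SELECT name, hire_year, salary FROM employees WHERE hire_year >= 2022 OR salary <= 94693

Execution result:
name | hire_year | salary
Kate Davis | 2022 | 115972
Jack Garcia | 2020 | 60482
Quinn Jones | 2019 | 64304
Eve Johnson | 2019 | 55893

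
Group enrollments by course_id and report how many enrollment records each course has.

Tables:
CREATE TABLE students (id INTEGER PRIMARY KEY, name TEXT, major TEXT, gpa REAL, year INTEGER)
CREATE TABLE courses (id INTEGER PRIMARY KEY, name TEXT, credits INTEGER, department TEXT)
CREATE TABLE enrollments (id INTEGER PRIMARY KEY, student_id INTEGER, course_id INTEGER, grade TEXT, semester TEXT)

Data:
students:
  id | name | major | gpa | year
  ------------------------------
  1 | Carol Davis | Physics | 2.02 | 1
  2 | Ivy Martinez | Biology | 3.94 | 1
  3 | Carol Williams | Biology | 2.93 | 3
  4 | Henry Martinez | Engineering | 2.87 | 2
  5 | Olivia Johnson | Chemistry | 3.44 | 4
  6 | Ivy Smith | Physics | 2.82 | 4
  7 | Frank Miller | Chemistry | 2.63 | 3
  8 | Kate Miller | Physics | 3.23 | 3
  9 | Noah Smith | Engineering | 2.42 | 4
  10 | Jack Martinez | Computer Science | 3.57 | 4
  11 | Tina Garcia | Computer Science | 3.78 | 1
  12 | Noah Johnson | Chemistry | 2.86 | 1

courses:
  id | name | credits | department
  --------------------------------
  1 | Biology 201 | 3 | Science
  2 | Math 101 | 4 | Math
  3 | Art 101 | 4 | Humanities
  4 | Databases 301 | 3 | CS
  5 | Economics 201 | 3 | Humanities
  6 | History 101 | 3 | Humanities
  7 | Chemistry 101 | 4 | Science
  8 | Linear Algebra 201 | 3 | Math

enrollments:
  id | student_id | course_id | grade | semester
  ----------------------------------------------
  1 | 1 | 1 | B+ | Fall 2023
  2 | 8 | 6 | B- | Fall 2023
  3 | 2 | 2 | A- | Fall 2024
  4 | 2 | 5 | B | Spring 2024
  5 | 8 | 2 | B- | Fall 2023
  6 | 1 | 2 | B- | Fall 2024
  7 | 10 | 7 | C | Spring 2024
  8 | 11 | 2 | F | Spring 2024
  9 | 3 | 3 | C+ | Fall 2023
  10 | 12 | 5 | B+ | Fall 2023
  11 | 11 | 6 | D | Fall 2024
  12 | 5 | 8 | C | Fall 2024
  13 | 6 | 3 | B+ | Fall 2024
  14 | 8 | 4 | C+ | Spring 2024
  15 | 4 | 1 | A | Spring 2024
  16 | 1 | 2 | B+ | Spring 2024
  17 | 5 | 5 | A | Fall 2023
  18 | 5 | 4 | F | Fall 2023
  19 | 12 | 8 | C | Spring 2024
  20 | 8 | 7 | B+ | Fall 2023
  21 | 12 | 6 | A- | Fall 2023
SELECT course_id, COUNT(*) AS enrollment_count FROM enrollments GROUP BY course_id

Execution result:
course_id | enrollment_count
1 | 2
2 | 5
3 | 2
4 | 2
5 | 3
6 | 3
7 | 2
8 | 2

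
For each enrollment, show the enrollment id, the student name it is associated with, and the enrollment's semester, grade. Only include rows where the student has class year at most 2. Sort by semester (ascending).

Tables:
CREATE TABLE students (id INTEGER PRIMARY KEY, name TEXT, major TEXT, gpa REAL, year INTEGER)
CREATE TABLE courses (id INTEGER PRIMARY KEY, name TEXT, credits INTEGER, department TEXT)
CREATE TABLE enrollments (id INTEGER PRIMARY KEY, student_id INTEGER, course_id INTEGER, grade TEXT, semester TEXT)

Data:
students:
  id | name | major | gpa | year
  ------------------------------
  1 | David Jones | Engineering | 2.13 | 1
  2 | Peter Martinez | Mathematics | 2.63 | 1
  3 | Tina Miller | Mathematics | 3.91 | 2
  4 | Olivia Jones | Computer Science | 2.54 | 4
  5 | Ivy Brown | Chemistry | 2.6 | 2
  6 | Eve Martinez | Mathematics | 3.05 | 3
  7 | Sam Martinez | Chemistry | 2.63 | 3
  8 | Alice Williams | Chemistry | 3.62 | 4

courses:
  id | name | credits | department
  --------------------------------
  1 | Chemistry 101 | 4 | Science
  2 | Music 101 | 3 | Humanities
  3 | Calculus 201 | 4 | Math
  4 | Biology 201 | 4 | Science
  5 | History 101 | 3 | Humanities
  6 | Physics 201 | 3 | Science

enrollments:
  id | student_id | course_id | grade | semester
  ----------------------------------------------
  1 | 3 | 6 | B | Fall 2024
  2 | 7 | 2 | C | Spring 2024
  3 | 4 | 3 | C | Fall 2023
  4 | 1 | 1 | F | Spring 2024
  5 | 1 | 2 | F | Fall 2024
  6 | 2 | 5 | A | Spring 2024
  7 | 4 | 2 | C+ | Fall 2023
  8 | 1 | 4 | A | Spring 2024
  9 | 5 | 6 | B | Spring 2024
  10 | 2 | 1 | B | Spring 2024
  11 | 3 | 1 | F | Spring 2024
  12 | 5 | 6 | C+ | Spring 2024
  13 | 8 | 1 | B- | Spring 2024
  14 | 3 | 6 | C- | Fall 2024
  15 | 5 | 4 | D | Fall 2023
SELECT c.id, p.name AS student, c.semester, c.grade FROM enrollments c JOIN students p ON c.student_id = p.id WHERE p.year <= 2 ORDER BY c.semester ASC

Execution result:
id | student | semester | grade
15 | Ivy Brown | Fall 2023 | D
1 | Tina Miller | Fall 2024 | B
5 | David Jones | Fall 2024 | F
14 | Tina Miller | Fall 2024 | C-
4 | David Jones | Spring 2024 | F
6 | Peter Martinez | Spring 2024 | A
8 | David Jones | Spring 2024 | A
9 | Ivy Brown | Spring 2024 | B
10 | Peter Martinez | Spring 2024 | B
11 | Tina Miller | Spring 2024 | F
12 | Ivy Brown | Spring 2024 | C+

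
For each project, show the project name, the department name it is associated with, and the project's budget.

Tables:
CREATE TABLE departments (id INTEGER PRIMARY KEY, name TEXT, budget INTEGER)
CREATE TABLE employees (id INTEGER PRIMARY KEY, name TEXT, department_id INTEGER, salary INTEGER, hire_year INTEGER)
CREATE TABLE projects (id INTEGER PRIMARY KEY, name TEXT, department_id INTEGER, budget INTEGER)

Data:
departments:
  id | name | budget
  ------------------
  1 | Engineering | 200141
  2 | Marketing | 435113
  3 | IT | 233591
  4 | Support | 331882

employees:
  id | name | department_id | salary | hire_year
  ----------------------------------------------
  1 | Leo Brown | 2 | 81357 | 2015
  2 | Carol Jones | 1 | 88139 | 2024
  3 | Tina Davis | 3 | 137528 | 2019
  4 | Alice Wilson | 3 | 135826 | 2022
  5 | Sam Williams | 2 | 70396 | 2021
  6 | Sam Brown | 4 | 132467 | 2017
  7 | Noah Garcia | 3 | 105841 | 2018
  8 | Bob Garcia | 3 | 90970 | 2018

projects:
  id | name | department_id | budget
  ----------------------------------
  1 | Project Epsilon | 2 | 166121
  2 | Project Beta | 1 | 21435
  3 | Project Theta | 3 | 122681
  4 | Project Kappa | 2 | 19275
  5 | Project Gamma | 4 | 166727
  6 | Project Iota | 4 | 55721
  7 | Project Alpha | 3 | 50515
SELECT c.name, p.name AS department, c.budget FROM projects c JOIN departments p ON c.department_id = p.id

Execution result:
name | department | budget
Project Epsilon | Marketing | 166121
Project Beta | Engineering | 21435
Project Theta | IT | 122681
Project Kappa | Marketing | 19275
Project Gamma | Support | 166727
Project Iota | Support | 55721
Project Alpha | IT | 50515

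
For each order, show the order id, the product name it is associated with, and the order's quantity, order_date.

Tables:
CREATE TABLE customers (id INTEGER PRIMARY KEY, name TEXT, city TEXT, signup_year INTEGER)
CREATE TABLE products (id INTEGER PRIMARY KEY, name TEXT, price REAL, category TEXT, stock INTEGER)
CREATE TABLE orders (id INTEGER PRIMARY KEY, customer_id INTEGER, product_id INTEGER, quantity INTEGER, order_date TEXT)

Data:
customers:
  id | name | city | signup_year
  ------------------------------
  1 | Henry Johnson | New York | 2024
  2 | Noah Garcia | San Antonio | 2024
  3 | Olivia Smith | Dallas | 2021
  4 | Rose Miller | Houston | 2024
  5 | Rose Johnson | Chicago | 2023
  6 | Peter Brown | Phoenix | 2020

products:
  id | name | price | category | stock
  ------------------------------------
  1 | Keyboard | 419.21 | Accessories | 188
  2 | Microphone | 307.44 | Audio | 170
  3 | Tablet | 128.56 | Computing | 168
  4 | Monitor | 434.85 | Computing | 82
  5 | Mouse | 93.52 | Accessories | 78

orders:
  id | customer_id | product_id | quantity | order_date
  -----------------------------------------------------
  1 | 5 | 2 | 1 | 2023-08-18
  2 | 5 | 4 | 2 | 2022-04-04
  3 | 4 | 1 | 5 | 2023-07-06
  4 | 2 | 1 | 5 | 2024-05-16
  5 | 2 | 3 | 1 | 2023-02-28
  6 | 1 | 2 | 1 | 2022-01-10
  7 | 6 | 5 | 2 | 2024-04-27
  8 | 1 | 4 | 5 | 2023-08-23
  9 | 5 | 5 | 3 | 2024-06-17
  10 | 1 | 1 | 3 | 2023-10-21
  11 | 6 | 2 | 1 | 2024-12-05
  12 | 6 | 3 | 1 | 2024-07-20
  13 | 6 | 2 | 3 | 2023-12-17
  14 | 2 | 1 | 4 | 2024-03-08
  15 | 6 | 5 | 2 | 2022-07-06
SELECT c.id, p.name AS product, c.quantity, c.order_date FROM orders c JOIN products p ON c.product_id = p.id

Execution result:
id | product | quantity | order_date
1 | Microphone | 1 | 2023-08-18
2 | Monitor | 2 | 2022-04-04
3 | Keyboard | 5 | 2023-07-06
4 | Keyboard | 5 | 2024-05-16
5 | Tablet | 1 | 2023-02-28
6 | Microphone | 1 | 2022-01-10
7 | Mouse | 2 | 2024-04-27
8 | Monitor | 5 | 2023-08-23
9 | Mouse | 3 | 2024-06-17
10 | Keyboard | 3 | 2023-10-21
11 | Microphone | 1 | 2024-12-05
12 | Tablet | 1 | 2024-07-20
13 | Microphone | 3 | 2023-12-17
14 | Keyboard | 4 | 2024-03-08
15 | Mouse | 2 | 2022-07-06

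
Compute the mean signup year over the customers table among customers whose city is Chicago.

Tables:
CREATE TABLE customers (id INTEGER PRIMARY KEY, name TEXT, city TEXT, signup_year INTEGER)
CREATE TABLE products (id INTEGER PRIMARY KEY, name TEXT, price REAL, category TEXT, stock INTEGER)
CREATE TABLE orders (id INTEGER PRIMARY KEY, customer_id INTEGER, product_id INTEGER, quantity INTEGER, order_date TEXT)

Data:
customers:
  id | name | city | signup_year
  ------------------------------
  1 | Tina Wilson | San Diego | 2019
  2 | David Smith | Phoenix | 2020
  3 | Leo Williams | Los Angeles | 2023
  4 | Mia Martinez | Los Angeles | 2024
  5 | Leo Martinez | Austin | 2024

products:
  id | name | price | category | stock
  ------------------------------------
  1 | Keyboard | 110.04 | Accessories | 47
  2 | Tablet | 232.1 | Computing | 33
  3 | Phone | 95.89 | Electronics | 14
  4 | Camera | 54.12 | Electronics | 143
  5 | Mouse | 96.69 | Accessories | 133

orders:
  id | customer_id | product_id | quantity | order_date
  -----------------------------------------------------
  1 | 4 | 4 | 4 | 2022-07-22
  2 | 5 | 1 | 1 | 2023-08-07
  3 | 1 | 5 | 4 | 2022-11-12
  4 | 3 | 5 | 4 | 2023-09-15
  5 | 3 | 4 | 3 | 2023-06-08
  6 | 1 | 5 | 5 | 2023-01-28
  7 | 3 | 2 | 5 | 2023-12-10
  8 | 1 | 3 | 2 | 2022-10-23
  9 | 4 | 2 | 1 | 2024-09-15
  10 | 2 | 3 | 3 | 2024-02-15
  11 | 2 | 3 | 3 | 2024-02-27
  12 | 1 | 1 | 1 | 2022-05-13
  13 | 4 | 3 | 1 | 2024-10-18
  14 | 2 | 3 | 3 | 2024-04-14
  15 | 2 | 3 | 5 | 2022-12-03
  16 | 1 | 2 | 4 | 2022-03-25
SELECT AVG(signup_year) FROM customers WHERE city = 'Chicago'

Execution result:
NULL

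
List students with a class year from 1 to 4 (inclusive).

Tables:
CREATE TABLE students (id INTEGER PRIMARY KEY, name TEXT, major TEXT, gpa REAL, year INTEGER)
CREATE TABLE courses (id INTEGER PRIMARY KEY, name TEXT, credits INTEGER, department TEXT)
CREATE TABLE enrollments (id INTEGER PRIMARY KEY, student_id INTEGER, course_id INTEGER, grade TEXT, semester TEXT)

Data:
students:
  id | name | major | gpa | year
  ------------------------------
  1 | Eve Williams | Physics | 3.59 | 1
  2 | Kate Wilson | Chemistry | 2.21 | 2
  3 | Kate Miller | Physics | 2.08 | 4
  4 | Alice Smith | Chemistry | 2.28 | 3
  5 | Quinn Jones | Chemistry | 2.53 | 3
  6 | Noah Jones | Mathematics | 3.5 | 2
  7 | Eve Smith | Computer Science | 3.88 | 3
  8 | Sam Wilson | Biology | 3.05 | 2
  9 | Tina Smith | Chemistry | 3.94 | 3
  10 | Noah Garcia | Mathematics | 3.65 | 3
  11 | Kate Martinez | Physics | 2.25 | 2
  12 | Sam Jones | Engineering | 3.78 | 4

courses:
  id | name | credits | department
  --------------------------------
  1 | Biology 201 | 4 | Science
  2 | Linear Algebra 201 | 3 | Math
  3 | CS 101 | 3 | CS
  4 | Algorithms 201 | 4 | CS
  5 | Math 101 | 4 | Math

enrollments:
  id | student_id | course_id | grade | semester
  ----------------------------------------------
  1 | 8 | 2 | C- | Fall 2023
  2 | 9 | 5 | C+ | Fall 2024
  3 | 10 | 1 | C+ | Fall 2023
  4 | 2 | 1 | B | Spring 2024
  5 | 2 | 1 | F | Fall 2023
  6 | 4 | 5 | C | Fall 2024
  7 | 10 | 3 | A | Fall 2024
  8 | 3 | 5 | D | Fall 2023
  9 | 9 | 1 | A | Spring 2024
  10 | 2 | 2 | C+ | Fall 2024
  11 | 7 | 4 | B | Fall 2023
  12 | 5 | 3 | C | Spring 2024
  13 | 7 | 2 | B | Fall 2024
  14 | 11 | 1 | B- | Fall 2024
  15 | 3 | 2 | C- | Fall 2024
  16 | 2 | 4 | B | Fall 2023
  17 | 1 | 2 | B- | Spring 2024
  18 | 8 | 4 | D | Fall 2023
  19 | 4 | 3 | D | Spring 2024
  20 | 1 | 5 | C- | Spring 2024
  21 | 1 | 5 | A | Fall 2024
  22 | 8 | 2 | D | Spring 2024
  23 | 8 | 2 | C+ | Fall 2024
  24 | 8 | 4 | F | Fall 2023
SELECT name, year FROM students WHERE year BETWEEN 1 AND 4

Execution result:
name | year
Eve Williams | 1
Kate Wilson | 2
Kate Miller | 4
Alice Smith | 3
Quinn Jones | 3
Noah Jones | 2
Eve Smith | 3
Sam Wilson | 2
Tina Smith | 3
Noah Garcia | 3
Kate Martinez | 2
Sam Jones | 4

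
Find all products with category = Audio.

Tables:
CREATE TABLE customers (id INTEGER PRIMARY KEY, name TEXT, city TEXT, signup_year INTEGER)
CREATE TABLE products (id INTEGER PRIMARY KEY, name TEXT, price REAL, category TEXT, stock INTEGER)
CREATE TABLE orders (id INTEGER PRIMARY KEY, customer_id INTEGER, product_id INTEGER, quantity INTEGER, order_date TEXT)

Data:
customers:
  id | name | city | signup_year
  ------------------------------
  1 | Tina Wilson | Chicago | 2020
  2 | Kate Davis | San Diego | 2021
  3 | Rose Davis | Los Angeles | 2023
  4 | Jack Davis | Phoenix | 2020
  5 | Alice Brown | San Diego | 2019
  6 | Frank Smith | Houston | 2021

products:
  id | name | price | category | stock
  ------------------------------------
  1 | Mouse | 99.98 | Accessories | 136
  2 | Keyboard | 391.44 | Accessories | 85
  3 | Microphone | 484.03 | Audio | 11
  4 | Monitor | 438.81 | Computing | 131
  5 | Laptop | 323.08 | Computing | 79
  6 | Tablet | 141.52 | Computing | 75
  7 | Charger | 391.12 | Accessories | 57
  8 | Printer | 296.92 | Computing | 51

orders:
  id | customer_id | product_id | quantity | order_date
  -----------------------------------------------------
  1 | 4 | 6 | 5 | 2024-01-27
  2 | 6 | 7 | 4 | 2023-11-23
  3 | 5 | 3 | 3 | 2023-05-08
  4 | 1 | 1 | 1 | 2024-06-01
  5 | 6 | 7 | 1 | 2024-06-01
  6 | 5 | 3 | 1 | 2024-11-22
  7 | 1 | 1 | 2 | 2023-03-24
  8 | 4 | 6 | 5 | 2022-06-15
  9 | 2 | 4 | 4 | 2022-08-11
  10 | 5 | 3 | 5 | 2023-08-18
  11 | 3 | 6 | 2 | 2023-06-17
SELECT name, category FROM products WHERE category = 'Audio'

Execution result:
name | category
Microphone | Audio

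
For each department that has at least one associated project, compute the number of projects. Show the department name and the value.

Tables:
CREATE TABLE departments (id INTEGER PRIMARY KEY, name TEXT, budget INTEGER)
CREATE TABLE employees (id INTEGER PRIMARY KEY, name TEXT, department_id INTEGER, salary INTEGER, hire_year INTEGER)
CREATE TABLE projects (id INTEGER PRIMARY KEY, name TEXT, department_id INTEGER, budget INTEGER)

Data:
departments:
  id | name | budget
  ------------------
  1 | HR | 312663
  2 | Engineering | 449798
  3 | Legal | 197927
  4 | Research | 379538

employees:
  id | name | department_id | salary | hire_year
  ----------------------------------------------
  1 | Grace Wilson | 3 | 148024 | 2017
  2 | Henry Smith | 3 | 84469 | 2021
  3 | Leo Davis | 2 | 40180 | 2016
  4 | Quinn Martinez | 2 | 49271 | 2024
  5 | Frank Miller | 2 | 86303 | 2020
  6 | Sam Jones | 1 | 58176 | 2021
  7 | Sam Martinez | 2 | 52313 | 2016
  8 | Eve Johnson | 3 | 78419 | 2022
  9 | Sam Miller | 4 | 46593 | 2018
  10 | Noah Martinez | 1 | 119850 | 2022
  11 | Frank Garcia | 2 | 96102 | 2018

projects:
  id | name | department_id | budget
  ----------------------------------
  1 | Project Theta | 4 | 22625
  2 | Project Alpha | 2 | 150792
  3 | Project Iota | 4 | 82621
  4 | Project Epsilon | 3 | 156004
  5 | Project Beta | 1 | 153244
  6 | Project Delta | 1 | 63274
SELECT p.name, COUNT(*) AS n FROM projects c JOIN departments p ON c.department_id = p.id GROUP BY p.id, p.name

Execution result:
name | n
HR | 2
Engineering | 1
Legal | 1
Research | 2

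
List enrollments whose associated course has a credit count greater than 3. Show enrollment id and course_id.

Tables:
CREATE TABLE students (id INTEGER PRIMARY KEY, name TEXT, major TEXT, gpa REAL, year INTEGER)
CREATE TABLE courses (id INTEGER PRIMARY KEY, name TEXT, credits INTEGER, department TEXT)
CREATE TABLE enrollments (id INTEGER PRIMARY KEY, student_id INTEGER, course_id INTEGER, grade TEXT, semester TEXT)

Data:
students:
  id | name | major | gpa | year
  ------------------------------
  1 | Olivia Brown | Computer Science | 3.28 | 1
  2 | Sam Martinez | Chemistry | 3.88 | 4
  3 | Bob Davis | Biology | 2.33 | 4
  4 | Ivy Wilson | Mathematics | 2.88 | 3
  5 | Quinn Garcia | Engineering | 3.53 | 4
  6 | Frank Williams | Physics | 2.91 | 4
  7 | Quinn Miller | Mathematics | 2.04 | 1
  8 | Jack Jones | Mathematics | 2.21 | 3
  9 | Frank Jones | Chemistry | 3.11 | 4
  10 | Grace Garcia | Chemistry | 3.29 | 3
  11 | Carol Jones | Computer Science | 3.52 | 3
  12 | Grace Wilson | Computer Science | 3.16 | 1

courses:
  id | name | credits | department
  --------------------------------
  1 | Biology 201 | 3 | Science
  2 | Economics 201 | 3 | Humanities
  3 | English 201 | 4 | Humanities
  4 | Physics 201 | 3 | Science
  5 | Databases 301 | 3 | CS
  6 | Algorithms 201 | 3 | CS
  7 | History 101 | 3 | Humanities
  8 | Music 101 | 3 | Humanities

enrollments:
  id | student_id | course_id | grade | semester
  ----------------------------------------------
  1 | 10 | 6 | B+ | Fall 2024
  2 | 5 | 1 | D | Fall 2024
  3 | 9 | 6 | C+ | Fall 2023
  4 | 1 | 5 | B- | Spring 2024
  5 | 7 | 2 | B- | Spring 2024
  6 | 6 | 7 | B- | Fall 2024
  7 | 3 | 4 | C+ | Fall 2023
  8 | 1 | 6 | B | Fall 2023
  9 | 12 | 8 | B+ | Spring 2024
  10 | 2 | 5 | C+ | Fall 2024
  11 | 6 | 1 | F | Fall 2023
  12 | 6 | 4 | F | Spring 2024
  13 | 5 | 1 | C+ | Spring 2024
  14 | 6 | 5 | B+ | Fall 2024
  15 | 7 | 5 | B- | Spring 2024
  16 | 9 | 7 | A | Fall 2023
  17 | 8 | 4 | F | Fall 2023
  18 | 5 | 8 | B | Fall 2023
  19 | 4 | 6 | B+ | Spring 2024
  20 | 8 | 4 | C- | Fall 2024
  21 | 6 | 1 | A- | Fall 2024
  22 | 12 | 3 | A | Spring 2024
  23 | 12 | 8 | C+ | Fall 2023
SELECT id, course_id FROM enrollments WHERE course_id IN (SELECT id FROM courses WHERE credits > 3)

Execution result:
id | course_id
22 | 3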